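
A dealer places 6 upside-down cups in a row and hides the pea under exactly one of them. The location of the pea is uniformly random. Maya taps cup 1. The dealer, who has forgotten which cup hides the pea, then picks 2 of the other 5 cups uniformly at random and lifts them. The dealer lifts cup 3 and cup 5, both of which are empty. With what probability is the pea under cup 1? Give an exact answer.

Because the dealer chose which cups to lift without knowing where the pea is, the choice is independent of the prize location. Learning that none of the 2 opened cups holds the pea simply rules out those 2 locations and leaves the remaining 4 cups still equally likely by symmetry.
So P(the pea under cup 1) = 1/4.

1/4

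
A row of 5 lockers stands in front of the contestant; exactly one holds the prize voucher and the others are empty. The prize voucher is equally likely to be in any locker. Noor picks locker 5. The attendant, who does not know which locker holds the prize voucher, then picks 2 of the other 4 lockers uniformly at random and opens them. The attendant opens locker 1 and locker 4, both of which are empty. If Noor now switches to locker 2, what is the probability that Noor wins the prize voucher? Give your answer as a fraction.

1/3

Condition on the true location of the prize voucher.
If it is in either of lockers 1 and 4 (prior 1/5 each): that locker was opened and seen not to hold the prize — ruled out; weight (1/5)·0 = 0 each.
If it is in any of lockers 2, 3, and 5 (prior 1/5 each): the attendant picks exactly this set with probability 1/6 regardless, and none is the prize; weight (1/5)·(1/6) = 1/30 each.
The weights sum to 1/10.
So P(the prize voucher in locker 2 | the attendant opened locker 1 and locker 4) = (1/30) / (1/10) = 1/3.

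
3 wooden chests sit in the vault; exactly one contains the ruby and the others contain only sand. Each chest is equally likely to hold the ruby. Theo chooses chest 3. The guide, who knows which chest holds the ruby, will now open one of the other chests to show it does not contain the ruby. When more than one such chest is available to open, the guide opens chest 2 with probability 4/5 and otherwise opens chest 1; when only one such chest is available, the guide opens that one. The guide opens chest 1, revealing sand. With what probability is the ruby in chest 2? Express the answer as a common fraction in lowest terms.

Consider each possible location of the ruby in turn.
If it is in chest 1 (prior 1/3): the guide opened chest 1, so this case is ruled out; weight (1/3)·0 = 0.
If it is in chest 2 (prior 1/3): only chest 1 is available, probability 1; weight (1/3)·1 = 1/3.
If it is in chest 3 (prior 1/3): chest 2 is available but not opened, probability 1/5; weight (1/3)·(1/5) = 1/15.
The weights sum to 2/5.
So P(the ruby in chest 2 | the guide opened chest 1) = (1/3) / (2/5) = 5/6.

5/6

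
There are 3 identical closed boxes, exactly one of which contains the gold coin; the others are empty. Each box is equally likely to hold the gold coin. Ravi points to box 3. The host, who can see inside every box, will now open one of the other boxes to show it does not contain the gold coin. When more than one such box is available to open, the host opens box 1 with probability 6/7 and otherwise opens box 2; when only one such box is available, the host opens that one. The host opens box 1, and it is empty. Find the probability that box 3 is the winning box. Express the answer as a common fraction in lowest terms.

6/13

Condition on the true location of the gold coin.
If it is in box 1 (prior 1/3): the host opened box 1, so this case is ruled out; weight (1/3)·0 = 0.
If it is in box 2 (prior 1/3): only box 1 is available, probability 1; weight (1/3)·1 = 1/3.
If it is in box 3 (prior 1/3): box 1 is available, opened with probability 6/7; weight (1/3)·(6/7) = 2/7.
The weights sum to 13/21.
So P(the gold coin in box 3 | the host opened box 1) = (2/7) / (13/21) = 6/13.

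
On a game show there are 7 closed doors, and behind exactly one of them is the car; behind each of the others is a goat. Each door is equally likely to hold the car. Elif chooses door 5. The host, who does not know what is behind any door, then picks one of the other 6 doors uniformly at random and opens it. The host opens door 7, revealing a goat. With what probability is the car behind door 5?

1/6

Consider each possible location of the car in turn.
If it is behind any of doors 1, 2, 3, 4, 5, and 6 (prior 1/7 each): the host picks door 7 with probability 1/6 regardless, and it is not the prize; weight (1/7)·(1/6) = 1/42 each.
If it is behind door 7 (prior 1/7): the host opened door 7, so this case is ruled out; weight (1/7)·0 = 0.
The weights sum to 1/7.
So P(the car behind door 5 | the host opened door 7) = (1/42) / (1/7) = 1/6.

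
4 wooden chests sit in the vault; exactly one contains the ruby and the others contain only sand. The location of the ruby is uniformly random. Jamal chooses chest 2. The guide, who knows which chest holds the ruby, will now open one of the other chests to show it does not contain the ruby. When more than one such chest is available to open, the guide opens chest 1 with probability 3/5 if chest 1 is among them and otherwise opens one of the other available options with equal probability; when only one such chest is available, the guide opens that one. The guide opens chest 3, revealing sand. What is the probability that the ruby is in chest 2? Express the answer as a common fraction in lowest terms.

2/11

Consider each possible location of the ruby in turn.
If it is in chest 1 (prior 1/4): chest 1 holds the prize so is unavailable; the guide chooses uniformly among the 2 others, probability 1/2; weight (1/4)·(1/2) = 1/8.
If it is in chest 2 (prior 1/4): chest 1 is available but not opened; chest 3 gets probability (1 − 3/5)/2 = 1/5; weight (1/4)·(1/5) = 1/20.
If it is in chest 3 (prior 1/4): the guide opened chest 3, so this case is ruled out; weight (1/4)·0 = 0.
If it is in chest 4 (prior 1/4): chest 1 is available but not opened, probability 2/5; weight (1/4)·(2/5) = 1/10.
The weights sum to 11/40.
So P(the ruby in chest 2 | the guide opened chest 3) = (1/20) / (11/40) = 2/11.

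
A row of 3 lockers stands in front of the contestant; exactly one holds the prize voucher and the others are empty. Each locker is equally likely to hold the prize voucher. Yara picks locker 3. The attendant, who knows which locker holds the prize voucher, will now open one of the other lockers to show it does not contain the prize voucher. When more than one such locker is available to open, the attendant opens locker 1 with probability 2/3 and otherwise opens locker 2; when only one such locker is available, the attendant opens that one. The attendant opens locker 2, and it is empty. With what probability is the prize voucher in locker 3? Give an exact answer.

Condition on the true location of the prize voucher.
If it is in locker 1 (prior 1/3): only locker 2 is available, probability 1; weight (1/3)·1 = 1/3.
If it is in locker 2 (prior 1/3): the attendant opened locker 2, so this case is ruled out; weight (1/3)·0 = 0.
If it is in locker 3 (prior 1/3): locker 1 is available but not opened, probability 1/3; weight (1/3)·(1/3) = 1/9.
The weights sum to 4/9.
So P(the prize voucher in locker 3 | the attendant opened locker 2) = (1/9) / (4/9) = 1/4.

1/4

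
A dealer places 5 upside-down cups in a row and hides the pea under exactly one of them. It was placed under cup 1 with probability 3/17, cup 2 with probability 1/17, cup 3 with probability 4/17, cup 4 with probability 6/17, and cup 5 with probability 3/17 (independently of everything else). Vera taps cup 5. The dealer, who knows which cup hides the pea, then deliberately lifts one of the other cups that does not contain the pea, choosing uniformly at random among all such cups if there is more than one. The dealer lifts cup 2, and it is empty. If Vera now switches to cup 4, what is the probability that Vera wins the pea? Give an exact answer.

Consider each possible location of the pea in turn.
If it is under cup 1 (prior 3/17): the dealer has 3 equally likely choices, so probability 1/3; weight (3/17)·(1/3) = 1/17.
If it is under cup 2 (prior 1/17): the dealer opened cup 2, so this case is ruled out; weight (1/17)·0 = 0.
If it is under cup 3 (prior 4/17): the dealer has 3 equally likely choices, so probability 1/3; weight (4/17)·(1/3) = 4/51.
If it is under cup 4 (prior 6/17): the dealer has 3 equally likely choices, so probability 1/3; weight (6/17)·(1/3) = 2/17.
If it is under cup 5 (prior 3/17): the dealer has 4 equally likely choices, so probability 1/4; weight (3/17)·(1/4) = 3/68.
The weights sum to 61/204.
So P(the pea under cup 4 | the dealer opened cup 2) = (2/17) / (61/204) = 24/61.

24/61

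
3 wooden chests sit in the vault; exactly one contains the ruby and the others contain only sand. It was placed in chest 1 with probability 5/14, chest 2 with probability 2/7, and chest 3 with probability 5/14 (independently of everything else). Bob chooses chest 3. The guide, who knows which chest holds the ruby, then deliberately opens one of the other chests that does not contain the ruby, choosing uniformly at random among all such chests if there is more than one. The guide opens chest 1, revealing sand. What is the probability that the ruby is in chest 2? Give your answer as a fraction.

8/13

Consider each possible location of the ruby in turn.
If it is in chest 1 (prior 5/14): the guide opened chest 1, so this case is ruled out; weight (5/14)·0 = 0.
If it is in chest 2 (prior 2/7): the guide has no choice, probability 1; weight (2/7)·1 = 2/7.
If it is in chest 3 (prior 5/14): the guide has 2 equally likely choices, so probability 1/2; weight (5/14)·(1/2) = 5/28.
The weights sum to 13/28.
So P(the ruby in chest 2 | the guide opened chest 1) = (2/7) / (13/28) = 8/13.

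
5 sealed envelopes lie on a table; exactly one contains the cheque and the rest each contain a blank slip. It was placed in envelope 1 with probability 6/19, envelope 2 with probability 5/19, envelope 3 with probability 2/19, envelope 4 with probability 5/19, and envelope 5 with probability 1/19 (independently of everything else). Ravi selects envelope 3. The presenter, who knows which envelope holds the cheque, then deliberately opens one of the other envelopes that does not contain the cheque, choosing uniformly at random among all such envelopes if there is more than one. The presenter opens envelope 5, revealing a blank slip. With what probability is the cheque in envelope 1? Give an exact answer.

Consider each possible location of the cheque in turn.
If it is in envelope 1 (prior 6/19): the presenter has 3 equally likely choices, so probability 1/3; weight (6/19)·(1/3) = 2/19.
If it is in either of envelopes 2 and 4 (prior 5/19 each): the presenter has 3 equally likely choices, so probability 1/3; weight (5/19)·(1/3) = 5/57 each.
If it is in envelope 3 (prior 2/19): the presenter has 4 equally likely choices, so probability 1/4; weight (2/19)·(1/4) = 1/38.
If it is in envelope 5 (prior 1/19): the presenter opened envelope 5, so this case is ruled out; weight (1/19)·0 = 0.
The weights sum to 35/114.
So P(the cheque in envelope 1 | the presenter opened envelope 5) = (2/19) / (35/114) = 12/35.

12/35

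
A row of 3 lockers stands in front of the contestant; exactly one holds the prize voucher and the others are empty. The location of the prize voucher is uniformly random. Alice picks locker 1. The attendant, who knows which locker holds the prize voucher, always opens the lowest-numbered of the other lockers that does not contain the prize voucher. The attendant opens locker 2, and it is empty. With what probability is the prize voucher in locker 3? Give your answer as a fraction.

Consider each possible location of the prize voucher in turn.
If it is in either of lockers 1 and 3 (prior 1/3 each): locker 2 is the lowest-numbered option available, probability 1; weight (1/3)·1 = 1/3 each.
If it is in locker 2 (prior 1/3): the attendant opened locker 2, so this case is ruled out; weight (1/3)·0 = 0.
The weights sum to 2/3.
So P(the prize voucher in locker 3 | the attendant opened locker 2) = (1/3) / (2/3) = 1/2.

1/2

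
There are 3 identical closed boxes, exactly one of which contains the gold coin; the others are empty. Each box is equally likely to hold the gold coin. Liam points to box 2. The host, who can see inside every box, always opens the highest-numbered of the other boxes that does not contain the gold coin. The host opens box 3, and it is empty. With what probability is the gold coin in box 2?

1/2

Apply Bayes' rule, conditioning on where the gold coin actually is.
If it is in either of boxes 1 and 2 (prior 1/3 each): box 3 is the highest-numbered option available, probability 1; weight (1/3)·1 = 1/3 each.
If it is in box 3 (prior 1/3): the host opened box 3, so this case is ruled out; weight (1/3)·0 = 0.
The weights sum to 2/3.
So P(the gold coin in box 2 | the host opened box 3) = (1/3) / (2/3) = 1/2.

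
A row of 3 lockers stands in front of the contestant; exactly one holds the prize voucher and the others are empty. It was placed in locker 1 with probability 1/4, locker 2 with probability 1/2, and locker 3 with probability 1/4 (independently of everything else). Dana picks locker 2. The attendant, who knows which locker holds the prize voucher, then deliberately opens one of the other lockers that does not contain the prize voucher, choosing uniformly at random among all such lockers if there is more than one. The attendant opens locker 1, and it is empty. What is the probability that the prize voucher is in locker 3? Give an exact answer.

Apply Bayes' rule, conditioning on where the prize voucher actually is.
If it is in locker 1 (prior 1/4): the attendant opened locker 1, so this case is ruled out; weight (1/4)·0 = 0.
If it is in locker 2 (prior 1/2): the attendant has 2 equally likely choices, so probability 1/2; weight (1/2)·(1/2) = 1/4.
If it is in locker 3 (prior 1/4): the attendant has no choice, probability 1; weight (1/4)·1 = 1/4.
The weights sum to 1/2.
So P(the prize voucher in locker 3 | the attendant opened locker 1) = (1/4) / (1/2) = 1/2.

1/2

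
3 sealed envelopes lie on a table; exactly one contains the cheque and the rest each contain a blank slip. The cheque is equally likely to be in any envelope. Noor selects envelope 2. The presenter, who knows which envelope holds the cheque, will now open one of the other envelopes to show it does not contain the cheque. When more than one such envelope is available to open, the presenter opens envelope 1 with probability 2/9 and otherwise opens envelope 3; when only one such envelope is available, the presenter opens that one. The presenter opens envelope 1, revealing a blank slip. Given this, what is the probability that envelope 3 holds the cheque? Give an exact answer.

Condition on the true location of the cheque.
If it is in envelope 1 (prior 1/3): the presenter opened envelope 1, so this case is ruled out; weight (1/3)·0 = 0.
If it is in envelope 2 (prior 1/3): envelope 1 is available, opened with probability 2/9; weight (1/3)·(2/9) = 2/27.
If it is in envelope 3 (prior 1/3): only envelope 1 is available, probability 1; weight (1/3)·1 = 1/3.
The weights sum to 11/27.
So P(the cheque in envelope 3 | the presenter opened envelope 1) = (1/3) / (11/27) = 9/11.

9/11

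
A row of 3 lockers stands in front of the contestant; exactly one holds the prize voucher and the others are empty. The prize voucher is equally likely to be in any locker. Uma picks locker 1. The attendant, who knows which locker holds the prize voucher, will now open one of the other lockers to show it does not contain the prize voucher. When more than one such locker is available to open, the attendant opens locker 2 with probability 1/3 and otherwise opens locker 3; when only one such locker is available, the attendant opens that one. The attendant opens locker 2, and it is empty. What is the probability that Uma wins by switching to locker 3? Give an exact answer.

Consider each possible location of the prize voucher in turn.
If it is in locker 1 (prior 1/3): locker 2 is available, opened with probability 1/3; weight (1/3)·(1/3) = 1/9.
If it is in locker 2 (prior 1/3): the attendant opened locker 2, so this case is ruled out; weight (1/3)·0 = 0.
If it is in locker 3 (prior 1/3): only locker 2 is available, probability 1; weight (1/3)·1 = 1/3.
The weights sum to 4/9.
So P(the prize voucher in locker 3 | the attendant opened locker 2) = (1/3) / (4/9) = 3/4.

3/4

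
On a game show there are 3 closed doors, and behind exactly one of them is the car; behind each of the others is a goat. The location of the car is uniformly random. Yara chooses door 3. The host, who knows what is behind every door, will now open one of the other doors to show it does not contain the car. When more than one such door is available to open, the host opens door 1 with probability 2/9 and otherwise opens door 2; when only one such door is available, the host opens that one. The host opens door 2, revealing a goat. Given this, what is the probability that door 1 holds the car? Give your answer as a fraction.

Apply Bayes' rule, conditioning on where the car actually is.
If it is behind door 1 (prior 1/3): only door 2 is available, probability 1; weight (1/3)·1 = 1/3.
If it is behind door 2 (prior 1/3): the host opened door 2, so this case is ruled out; weight (1/3)·0 = 0.
If it is behind door 3 (prior 1/3): door 1 is available but not opened, probability 7/9; weight (1/3)·(7/9) = 7/27.
The weights sum to 16/27.
So P(the car behind door 1 | the host opened door 2) = (1/3) / (16/27) = 9/16.

9/16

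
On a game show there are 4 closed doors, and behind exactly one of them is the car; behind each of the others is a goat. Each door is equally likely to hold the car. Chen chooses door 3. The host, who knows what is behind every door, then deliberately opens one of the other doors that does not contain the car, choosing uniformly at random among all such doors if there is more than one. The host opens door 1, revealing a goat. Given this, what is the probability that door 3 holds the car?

Apply Bayes' rule, conditioning on where the car actually is.
If it is behind door 1 (prior 1/4): the host opened door 1, so this case is ruled out; weight (1/4)·0 = 0.
If it is behind either of doors 2 and 4 (prior 1/4 each): the host has 2 equally likely choices, so probability 1/2; weight (1/4)·(1/2) = 1/8 each.
If it is behind door 3 (prior 1/4): the host has 3 equally likely choices, so probability 1/3; weight (1/4)·(1/3) = 1/12.
The weights sum to 1/3.
So P(the car behind door 3 | the host opened door 1) = (1/12) / (1/3) = 1/4.

1/4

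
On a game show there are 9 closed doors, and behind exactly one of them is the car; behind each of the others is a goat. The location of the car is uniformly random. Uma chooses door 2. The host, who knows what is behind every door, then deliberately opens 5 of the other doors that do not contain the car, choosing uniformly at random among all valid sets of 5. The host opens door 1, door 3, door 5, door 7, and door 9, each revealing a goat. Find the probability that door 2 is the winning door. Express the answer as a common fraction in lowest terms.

1/9

Condition on the true location of the car.
If it is behind any of doors 1, 3, 5, 7, and 9 (prior 1/9 each): that door was opened and seen not to hold the prize — ruled out; weight (1/9)·0 = 0 each.
If it is behind door 2 (prior 1/9): the host has 56 equally likely choices, so probability 1/56; weight (1/9)·(1/56) = 1/504.
If it is behind any of doors 4, 6, and 8 (prior 1/9 each): the host has 21 equally likely choices, so probability 1/21; weight (1/9)·(1/21) = 1/189 each.
The weights sum to 1/56.
So P(the car behind door 2 | the host opened door 1, door 3, door 5, door 7, and door 9) = (1/504) / (1/56) = 1/9.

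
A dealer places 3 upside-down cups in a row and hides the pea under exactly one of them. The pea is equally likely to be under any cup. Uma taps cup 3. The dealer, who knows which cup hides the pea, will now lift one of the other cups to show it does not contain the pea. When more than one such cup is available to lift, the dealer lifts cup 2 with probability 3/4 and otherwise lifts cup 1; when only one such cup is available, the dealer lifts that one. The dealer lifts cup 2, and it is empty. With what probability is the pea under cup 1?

Consider each possible location of the pea in turn.
If it is under cup 1 (prior 1/3): only cup 2 is available, probability 1; weight (1/3)·1 = 1/3.
If it is under cup 2 (prior 1/3): the dealer opened cup 2, so this case is ruled out; weight (1/3)·0 = 0.
If it is under cup 3 (prior 1/3): cup 2 is available, opened with probability 3/4; weight (1/3)·(3/4) = 1/4.
The weights sum to 7/12.
So P(the pea under cup 1 | the dealer opened cup 2) = (1/3) / (7/12) = 4/7.

4/7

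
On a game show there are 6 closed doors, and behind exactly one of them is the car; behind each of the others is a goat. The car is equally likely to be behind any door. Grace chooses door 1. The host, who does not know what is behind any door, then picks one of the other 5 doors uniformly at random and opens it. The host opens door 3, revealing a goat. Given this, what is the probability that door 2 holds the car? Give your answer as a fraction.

1/5

Because the host chose which door to open without knowing where the car is, the choice is independent of the prize location. Learning that door 3 does not hold the car simply rules out that one location and leaves the remaining 5 doors still equally likely by symmetry.
So P(the car behind door 2) = 1/5.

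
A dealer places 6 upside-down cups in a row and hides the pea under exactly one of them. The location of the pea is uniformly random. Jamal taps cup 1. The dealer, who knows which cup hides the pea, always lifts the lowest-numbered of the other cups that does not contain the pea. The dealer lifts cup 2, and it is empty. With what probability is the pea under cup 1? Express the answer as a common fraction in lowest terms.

Condition on the true location of the pea.
If it is under any of cups 1, 3, 4, 5, and 6 (prior 1/6 each): cup 2 is the lowest-numbered option available, probability 1; weight (1/6)·1 = 1/6 each.
If it is under cup 2 (prior 1/6): the dealer opened cup 2, so this case is ruled out; weight (1/6)·0 = 0.
The weights sum to 5/6.
So P(the pea under cup 1 | the dealer opened cup 2) = (1/6) / (5/6) = 1/5.

1/5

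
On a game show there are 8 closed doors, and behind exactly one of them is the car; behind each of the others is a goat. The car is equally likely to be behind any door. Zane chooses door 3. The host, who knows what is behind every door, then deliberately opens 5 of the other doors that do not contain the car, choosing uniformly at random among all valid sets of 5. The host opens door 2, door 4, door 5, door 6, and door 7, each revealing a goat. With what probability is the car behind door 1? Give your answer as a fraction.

7/16

Consider each possible location of the car in turn.
If it is behind either of doors 1 and 8 (prior 1/8 each): the host has 6 equally likely choices, so probability 1/6; weight (1/8)·(1/6) = 1/48 each.
If it is behind any of doors 2, 4, 5, 6, and 7 (prior 1/8 each): that door was opened and seen not to hold the prize — ruled out; weight (1/8)·0 = 0 each.
If it is behind door 3 (prior 1/8): the host has 21 equally likely choices, so probability 1/21; weight (1/8)·(1/21) = 1/168.
The weights sum to 1/21.
So P(the car behind door 1 | the host opened door 2, door 4, door 5, door 6, and door 7) = (1/48) / (1/21) = 7/16.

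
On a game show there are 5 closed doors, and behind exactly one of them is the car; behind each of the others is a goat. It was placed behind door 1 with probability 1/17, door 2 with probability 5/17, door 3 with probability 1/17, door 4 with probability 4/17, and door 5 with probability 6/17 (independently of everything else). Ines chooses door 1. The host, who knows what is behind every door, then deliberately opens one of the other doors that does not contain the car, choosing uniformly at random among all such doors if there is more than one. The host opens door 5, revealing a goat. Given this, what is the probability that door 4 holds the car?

16/43

Condition on the true location of the car.
If it is behind door 1 (prior 1/17): the host has 4 equally likely choices, so probability 1/4; weight (1/17)·(1/4) = 1/68.
If it is behind door 2 (prior 5/17): the host has 3 equally likely choices, so probability 1/3; weight (5/17)·(1/3) = 5/51.
If it is behind door 3 (prior 1/17): the host has 3 equally likely choices, so probability 1/3; weight (1/17)·(1/3) = 1/51.
If it is behind door 4 (prior 4/17): the host has 3 equally likely choices, so probability 1/3; weight (4/17)·(1/3) = 4/51.
If it is behind door 5 (prior 6/17): the host opened door 5, so this case is ruled out; weight (6/17)·0 = 0.
The weights sum to 43/204.
So P(the car behind door 4 | the host opened door 5) = (4/51) / (43/204) = 16/43.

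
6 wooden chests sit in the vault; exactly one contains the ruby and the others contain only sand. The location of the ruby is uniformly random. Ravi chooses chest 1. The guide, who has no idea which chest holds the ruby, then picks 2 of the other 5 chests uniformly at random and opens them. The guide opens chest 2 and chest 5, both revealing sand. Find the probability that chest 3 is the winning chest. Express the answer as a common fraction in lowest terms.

1/4

Because the guide chose which chests to open without knowing where the ruby is, the choice is independent of the prize location. Learning that none of the 2 opened chests holds the ruby simply rules out those 2 locations and leaves the remaining 4 chests still equally likely by symmetry.
So P(the ruby in chest 3) = 1/4.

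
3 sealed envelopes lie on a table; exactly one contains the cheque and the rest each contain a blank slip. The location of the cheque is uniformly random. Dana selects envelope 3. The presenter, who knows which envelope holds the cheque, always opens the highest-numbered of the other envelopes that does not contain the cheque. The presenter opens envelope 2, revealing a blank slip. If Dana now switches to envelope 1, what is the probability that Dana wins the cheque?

Apply Bayes' rule, conditioning on where the cheque actually is.
If it is in either of envelopes 1 and 3 (prior 1/3 each): envelope 2 is the highest-numbered option available, probability 1; weight (1/3)·1 = 1/3 each.
If it is in envelope 2 (prior 1/3): the presenter opened envelope 2, so this case is ruled out; weight (1/3)·0 = 0.
The weights sum to 2/3.
So P(the cheque in envelope 1 | the presenter opened envelope 2) = (1/3) / (2/3) = 1/2.

1/2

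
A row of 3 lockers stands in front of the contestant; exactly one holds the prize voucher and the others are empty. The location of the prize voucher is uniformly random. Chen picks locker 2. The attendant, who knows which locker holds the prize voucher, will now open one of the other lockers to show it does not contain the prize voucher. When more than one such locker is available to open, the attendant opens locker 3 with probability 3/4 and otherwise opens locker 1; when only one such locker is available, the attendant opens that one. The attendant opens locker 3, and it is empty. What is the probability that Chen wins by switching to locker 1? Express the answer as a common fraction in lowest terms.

4/7

Consider each possible location of the prize voucher in turn.
If it is in locker 1 (prior 1/3): only locker 3 is available, probability 1; weight (1/3)·1 = 1/3.
If it is in locker 2 (prior 1/3): locker 3 is available, opened with probability 3/4; weight (1/3)·(3/4) = 1/4.
If it is in locker 3 (prior 1/3): the attendant opened locker 3, so this case is ruled out; weight (1/3)·0 = 0.
The weights sum to 7/12.
So P(the prize voucher in locker 1 | the attendant opened locker 3) = (1/3) / (7/12) = 4/7.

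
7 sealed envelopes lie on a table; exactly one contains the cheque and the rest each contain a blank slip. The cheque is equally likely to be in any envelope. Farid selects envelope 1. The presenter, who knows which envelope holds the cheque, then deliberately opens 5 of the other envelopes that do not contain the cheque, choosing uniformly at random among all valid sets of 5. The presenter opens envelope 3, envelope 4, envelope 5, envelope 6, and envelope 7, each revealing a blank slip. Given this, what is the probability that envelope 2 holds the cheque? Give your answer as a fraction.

6/7

Condition on the true location of the cheque.
If it is in envelope 1 (prior 1/7): the presenter has 6 equally likely choices, so probability 1/6; weight (1/7)·(1/6) = 1/42.
If it is in envelope 2 (prior 1/7): the presenter has no choice, probability 1; weight (1/7)·1 = 1/7.
If it is in any of envelopes 3, 4, 5, 6, and 7 (prior 1/7 each): that envelope was opened and seen not to hold the prize — ruled out; weight (1/7)·0 = 0 each.
The weights sum to 1/6.
So P(the cheque in envelope 2 | the presenter opened envelope 3, envelope 4, envelope 5, envelope 6, and envelope 7) = (1/7) / (1/6) = 6/7.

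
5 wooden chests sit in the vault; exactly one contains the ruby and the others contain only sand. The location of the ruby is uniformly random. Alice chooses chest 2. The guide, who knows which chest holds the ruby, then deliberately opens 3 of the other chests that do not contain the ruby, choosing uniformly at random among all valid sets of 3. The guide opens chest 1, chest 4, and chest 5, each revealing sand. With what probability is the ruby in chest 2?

1/5

Apply Bayes' rule, conditioning on where the ruby actually is.
If it is in any of chests 1, 4, and 5 (prior 1/5 each): that chest was opened and seen not to hold the prize — ruled out; weight (1/5)·0 = 0 each.
If it is in chest 2 (prior 1/5): the guide has 4 equally likely choices, so probability 1/4; weight (1/5)·(1/4) = 1/20.
If it is in chest 3 (prior 1/5): the guide has no choice, probability 1; weight (1/5)·1 = 1/5.
The weights sum to 1/4.
So P(the ruby in chest 2 | the guide opened chest 1, chest 4, and chest 5) = (1/20) / (1/4) = 1/5.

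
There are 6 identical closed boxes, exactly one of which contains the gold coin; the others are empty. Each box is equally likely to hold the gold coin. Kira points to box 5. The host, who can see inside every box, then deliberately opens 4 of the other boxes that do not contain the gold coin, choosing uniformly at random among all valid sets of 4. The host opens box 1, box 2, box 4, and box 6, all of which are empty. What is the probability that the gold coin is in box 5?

1/6

Consider each possible location of the gold coin in turn.
If it is in any of boxes 1, 2, 4, and 6 (prior 1/6 each): that box was opened and seen not to hold the prize — ruled out; weight (1/6)·0 = 0 each.
If it is in box 3 (prior 1/6): the host has no choice, probability 1; weight (1/6)·1 = 1/6.
If it is in box 5 (prior 1/6): the host has 5 equally likely choices, so probability 1/5; weight (1/6)·(1/5) = 1/30.
The weights sum to 1/5.
So P(the gold coin in box 5 | the host opened box 1, box 2, box 4, and box 6) = (1/30) / (1/5) = 1/6.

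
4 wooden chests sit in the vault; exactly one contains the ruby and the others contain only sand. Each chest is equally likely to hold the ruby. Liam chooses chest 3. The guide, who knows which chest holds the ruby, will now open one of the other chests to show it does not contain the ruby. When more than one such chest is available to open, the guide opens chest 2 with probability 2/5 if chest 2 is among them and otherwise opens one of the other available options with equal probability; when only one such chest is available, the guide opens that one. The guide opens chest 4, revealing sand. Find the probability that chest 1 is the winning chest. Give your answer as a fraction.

Condition on the true location of the ruby.
If it is in chest 1 (prior 1/4): chest 2 is available but not opened, probability 3/5; weight (1/4)·(3/5) = 3/20.
If it is in chest 2 (prior 1/4): chest 2 holds the prize so is unavailable; the guide chooses uniformly among the 2 others, probability 1/2; weight (1/4)·(1/2) = 1/8.
If it is in chest 3 (prior 1/4): chest 2 is available but not opened; chest 4 gets probability (1 − 2/5)/2 = 3/10; weight (1/4)·(3/10) = 3/40.
If it is in chest 4 (prior 1/4): the guide opened chest 4, so this case is ruled out; weight (1/4)·0 = 0.
The weights sum to 7/20.
So P(the ruby in chest 1 | the guide opened chest 4) = (3/20) / (7/20) = 3/7.

3/7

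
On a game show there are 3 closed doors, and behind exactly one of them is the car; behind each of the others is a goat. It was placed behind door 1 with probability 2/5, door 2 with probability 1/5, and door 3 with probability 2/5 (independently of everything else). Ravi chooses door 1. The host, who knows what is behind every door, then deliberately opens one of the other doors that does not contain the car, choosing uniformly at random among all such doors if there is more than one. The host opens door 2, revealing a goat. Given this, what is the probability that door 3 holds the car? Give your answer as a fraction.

Apply Bayes' rule, conditioning on where the car actually is.
If it is behind door 1 (prior 2/5): the host has 2 equally likely choices, so probability 1/2; weight (2/5)·(1/2) = 1/5.
If it is behind door 2 (prior 1/5): the host opened door 2, so this case is ruled out; weight (1/5)·0 = 0.
If it is behind door 3 (prior 2/5): the host has no choice, probability 1; weight (2/5)·1 = 2/5.
The weights sum to 3/5.
So P(the car behind door 3 | the host opened door 2) = (2/5) / (3/5) = 2/3.

2/3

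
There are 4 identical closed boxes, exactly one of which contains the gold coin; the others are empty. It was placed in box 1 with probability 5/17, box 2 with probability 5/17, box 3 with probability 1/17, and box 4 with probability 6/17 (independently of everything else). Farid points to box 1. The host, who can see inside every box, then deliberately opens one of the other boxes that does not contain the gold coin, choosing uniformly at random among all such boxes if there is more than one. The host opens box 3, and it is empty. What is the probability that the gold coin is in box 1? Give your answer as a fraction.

Apply Bayes' rule, conditioning on where the gold coin actually is.
If it is in box 1 (prior 5/17): the host has 3 equally likely choices, so probability 1/3; weight (5/17)·(1/3) = 5/51.
If it is in box 2 (prior 5/17): the host has 2 equally likely choices, so probability 1/2; weight (5/17)·(1/2) = 5/34.
If it is in box 3 (prior 1/17): the host opened box 3, so this case is ruled out; weight (1/17)·0 = 0.
If it is in box 4 (prior 6/17): the host has 2 equally likely choices, so probability 1/2; weight (6/17)·(1/2) = 3/17.
The weights sum to 43/102.
So P(the gold coin in box 1 | the host opened box 3) = (5/51) / (43/102) = 10/43.

10/43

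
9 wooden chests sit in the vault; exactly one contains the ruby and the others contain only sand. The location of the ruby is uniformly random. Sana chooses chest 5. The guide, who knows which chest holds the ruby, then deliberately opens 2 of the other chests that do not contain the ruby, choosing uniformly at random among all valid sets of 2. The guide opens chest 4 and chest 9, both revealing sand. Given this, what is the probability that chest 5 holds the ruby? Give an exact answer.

1/9

Consider each possible location of the ruby in turn.
If it is in any of chests 1, 2, 3, 6, 7, and 8 (prior 1/9 each): the guide has 21 equally likely choices, so probability 1/21; weight (1/9)·(1/21) = 1/189 each.
If it is in either of chests 4 and 9 (prior 1/9 each): that chest was opened and seen not to hold the prize — ruled out; weight (1/9)·0 = 0 each.
If it is in chest 5 (prior 1/9): the guide has 28 equally likely choices, so probability 1/28; weight (1/9)·(1/28) = 1/252.
The weights sum to 1/28.
So P(the ruby in chest 5 | the guide opened chest 4 and chest 9) = (1/252) / (1/28) = 1/9.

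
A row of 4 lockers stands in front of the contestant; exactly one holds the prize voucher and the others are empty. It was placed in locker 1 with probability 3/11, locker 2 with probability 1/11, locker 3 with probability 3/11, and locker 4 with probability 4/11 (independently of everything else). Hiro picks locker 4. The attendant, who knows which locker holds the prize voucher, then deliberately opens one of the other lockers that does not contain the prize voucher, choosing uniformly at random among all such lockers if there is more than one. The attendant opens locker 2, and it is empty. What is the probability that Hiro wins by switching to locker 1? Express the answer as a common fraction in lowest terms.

9/26

Condition on the true location of the prize voucher.
If it is in either of lockers 1 and 3 (prior 3/11 each): the attendant has 2 equally likely choices, so probability 1/2; weight (3/11)·(1/2) = 3/22 each.
If it is in locker 2 (prior 1/11): the attendant opened locker 2, so this case is ruled out; weight (1/11)·0 = 0.
If it is in locker 4 (prior 4/11): the attendant has 3 equally likely choices, so probability 1/3; weight (4/11)·(1/3) = 4/33.
The weights sum to 13/33.
So P(the prize voucher in locker 1 | the attendant opened locker 2) = (3/22) / (13/33) = 9/26.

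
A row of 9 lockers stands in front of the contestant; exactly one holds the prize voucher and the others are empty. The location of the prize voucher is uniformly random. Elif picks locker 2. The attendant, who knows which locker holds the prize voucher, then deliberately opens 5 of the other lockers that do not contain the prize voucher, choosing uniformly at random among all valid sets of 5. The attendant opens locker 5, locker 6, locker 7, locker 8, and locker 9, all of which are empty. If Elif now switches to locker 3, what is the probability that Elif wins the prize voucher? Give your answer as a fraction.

8/27

Condition on the true location of the prize voucher.
If it is in any of lockers 1, 3, and 4 (prior 1/9 each): the attendant has 21 equally likely choices, so probability 1/21; weight (1/9)·(1/21) = 1/189 each.
If it is in locker 2 (prior 1/9): the attendant has 56 equally likely choices, so probability 1/56; weight (1/9)·(1/56) = 1/504.
If it is in any of lockers 5, 6, 7, 8, and 9 (prior 1/9 each): that locker was opened and seen not to hold the prize — ruled out; weight (1/9)·0 = 0 each.
The weights sum to 1/56.
So P(the prize voucher in locker 3 | the attendant opened locker 5, locker 6, locker 7, locker 8, and locker 9) = (1/189) / (1/56) = 8/27.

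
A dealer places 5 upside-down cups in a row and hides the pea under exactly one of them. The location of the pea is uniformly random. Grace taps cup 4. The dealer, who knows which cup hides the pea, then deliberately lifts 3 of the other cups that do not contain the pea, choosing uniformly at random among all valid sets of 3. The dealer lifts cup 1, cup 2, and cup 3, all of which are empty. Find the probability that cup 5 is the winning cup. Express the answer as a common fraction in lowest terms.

4/5

Consider each possible location of the pea in turn.
If it is under any of cups 1, 2, and 3 (prior 1/5 each): that cup was opened and seen not to hold the prize — ruled out; weight (1/5)·0 = 0 each.
If it is under cup 4 (prior 1/5): the dealer has 4 equally likely choices, so probability 1/4; weight (1/5)·(1/4) = 1/20.
If it is under cup 5 (prior 1/5): the dealer has no choice, probability 1; weight (1/5)·1 = 1/5.
The weights sum to 1/4.
So P(the pea under cup 5 | the dealer opened cup 1, cup 2, and cup 3) = (1/5) / (1/4) = 4/5.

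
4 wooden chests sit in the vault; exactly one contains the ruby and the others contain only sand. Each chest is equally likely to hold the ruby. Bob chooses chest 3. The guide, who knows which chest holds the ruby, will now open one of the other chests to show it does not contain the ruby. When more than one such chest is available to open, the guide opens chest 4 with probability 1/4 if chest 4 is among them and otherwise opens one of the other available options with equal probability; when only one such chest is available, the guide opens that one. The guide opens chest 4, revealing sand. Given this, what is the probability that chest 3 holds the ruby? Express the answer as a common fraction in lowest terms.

Apply Bayes' rule, conditioning on where the ruby actually is.
If it is in any of chests 1, 2, and 3 (prior 1/4 each): chest 4 is available, opened with probability 1/4; weight (1/4)·(1/4) = 1/16 each.
If it is in chest 4 (prior 1/4): the guide opened chest 4, so this case is ruled out; weight (1/4)·0 = 0.
The weights sum to 3/16.
So P(the ruby in chest 3 | the guide opened chest 4) = (1/16) / (3/16) = 1/3.

1/3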